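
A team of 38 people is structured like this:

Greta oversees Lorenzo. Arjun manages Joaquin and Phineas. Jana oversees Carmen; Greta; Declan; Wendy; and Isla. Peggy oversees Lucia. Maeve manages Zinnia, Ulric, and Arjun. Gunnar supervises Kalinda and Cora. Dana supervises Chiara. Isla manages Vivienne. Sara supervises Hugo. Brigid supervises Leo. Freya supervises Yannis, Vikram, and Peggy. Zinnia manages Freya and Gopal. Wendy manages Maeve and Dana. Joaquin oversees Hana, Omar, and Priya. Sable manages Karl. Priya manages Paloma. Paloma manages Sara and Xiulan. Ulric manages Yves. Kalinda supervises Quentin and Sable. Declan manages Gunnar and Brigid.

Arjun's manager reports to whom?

Wendy

Arjun reports to Maeve, and Maeve reports to Wendy. So Arjun's skip-level manager is Wendy.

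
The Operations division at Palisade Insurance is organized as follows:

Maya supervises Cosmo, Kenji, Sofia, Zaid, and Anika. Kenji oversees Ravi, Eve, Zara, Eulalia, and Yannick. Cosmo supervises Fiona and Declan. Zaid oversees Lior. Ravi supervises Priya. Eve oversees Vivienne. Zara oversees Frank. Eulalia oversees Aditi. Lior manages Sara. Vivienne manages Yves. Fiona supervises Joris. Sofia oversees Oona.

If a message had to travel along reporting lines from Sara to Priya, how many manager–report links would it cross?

6

Sara is 3 levels below Maya, and Priya is 3 levels below Maya (their lowest common manager). The shortest path runs up from Sara to Maya and back down to Priya: 3 + 3 = 6 links.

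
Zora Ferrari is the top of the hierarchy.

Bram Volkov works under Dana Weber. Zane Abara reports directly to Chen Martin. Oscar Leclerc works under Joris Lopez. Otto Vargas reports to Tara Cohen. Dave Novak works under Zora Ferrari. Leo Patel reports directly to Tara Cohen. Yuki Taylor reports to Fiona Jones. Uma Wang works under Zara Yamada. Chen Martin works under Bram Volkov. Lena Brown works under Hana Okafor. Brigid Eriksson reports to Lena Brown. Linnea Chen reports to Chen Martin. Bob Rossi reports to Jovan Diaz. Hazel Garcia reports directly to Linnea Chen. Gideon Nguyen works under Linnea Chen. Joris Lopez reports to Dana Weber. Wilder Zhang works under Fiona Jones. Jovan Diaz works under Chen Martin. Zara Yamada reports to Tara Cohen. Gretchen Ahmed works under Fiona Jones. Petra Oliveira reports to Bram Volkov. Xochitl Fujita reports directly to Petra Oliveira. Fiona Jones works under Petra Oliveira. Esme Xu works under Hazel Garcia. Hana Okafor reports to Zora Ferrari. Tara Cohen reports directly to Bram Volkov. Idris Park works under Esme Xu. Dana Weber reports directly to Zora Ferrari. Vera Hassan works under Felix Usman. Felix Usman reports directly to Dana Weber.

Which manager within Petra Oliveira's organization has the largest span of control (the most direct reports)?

Fiona Jones

Direct-report counts within Petra Oliveira's organization: Petra Oliveira has 2; Fiona Jones has 3. The largest is 3, held by Fiona Jones.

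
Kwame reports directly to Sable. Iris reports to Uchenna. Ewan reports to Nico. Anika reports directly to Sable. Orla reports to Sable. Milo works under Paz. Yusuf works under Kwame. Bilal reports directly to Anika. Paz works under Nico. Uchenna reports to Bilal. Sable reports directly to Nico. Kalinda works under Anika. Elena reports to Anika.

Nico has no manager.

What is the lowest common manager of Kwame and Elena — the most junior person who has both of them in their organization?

Sable

Kwame's chain of managers is Sable, Nico. Elena's chain of managers is Anika, Sable, Nico. The first manager that appears in both chains is Sable.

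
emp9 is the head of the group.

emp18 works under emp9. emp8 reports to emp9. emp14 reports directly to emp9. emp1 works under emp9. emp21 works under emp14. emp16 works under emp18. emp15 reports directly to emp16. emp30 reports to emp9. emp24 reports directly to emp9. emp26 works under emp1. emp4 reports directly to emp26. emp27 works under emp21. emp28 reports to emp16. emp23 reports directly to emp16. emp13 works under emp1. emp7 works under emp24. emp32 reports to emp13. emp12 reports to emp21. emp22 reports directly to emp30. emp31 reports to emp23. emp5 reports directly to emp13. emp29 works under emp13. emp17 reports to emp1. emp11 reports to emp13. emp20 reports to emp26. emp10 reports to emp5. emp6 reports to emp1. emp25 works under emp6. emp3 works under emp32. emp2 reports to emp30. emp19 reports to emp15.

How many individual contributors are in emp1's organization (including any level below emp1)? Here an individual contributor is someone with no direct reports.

The people in emp1's organization with no one reporting to them are emp25, emp17, emp11, emp29, emp10, emp3, emp20, emp4. That is 8.

8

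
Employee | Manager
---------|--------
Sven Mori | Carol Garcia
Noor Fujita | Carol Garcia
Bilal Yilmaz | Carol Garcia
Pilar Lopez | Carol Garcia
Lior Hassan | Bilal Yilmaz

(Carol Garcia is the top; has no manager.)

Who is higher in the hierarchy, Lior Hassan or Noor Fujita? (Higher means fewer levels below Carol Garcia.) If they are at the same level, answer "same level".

Lior Hassan is 2 levels below Carol Garcia; Noor Fujita is 1. Noor Fujita is higher.

Noor Fujita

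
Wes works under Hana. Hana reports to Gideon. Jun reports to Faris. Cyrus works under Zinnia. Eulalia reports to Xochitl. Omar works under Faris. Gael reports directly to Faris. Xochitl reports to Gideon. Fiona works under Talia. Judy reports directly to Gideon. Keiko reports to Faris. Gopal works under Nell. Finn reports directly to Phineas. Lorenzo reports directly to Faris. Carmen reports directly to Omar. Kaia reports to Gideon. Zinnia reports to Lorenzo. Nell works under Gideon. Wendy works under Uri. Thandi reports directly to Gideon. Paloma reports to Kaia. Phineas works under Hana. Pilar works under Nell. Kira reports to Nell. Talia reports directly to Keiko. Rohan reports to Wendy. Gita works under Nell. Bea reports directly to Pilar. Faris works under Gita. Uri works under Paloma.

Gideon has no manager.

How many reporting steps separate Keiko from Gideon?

4

Chain from Keiko up to Gideon: Keiko → Faris → Gita → Nell → Gideon. That is 4 steps up, so Keiko is 4 levels below Gideon.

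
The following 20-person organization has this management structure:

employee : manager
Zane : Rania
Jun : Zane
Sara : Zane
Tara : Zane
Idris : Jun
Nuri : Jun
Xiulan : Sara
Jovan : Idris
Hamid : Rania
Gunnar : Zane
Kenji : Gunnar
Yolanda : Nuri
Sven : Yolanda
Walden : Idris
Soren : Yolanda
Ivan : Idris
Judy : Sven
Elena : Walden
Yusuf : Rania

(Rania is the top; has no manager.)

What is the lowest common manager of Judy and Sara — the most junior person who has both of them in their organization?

Zane

Judy's chain of managers is Sven, Yolanda, Nuri, Jun, Zane, Rania. Sara's chain of managers is Zane, Rania. The first manager that appears in both chains is Zane.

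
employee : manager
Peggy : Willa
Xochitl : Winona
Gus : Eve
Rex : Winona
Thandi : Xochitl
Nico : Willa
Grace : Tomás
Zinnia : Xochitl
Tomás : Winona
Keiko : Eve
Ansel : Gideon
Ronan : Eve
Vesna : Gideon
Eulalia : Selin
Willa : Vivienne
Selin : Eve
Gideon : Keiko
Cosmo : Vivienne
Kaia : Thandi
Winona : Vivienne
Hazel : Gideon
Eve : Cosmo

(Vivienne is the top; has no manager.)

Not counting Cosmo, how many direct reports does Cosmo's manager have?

2

Cosmo reports to Vivienne. Vivienne's other direct reports are Winona, Willa — 2 peers.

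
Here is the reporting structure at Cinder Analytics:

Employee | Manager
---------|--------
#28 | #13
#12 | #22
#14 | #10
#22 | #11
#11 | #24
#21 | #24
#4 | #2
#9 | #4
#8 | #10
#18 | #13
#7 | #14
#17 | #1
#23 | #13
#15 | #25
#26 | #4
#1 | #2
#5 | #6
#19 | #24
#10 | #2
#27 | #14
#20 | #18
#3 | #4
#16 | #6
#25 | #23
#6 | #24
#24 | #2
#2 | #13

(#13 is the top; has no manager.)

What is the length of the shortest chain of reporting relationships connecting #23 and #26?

#23 is 1 level below #13, and #26 is 3 levels below #13 (their lowest common manager). The shortest path runs up from #23 to #13 and back down to #26: 1 + 3 = 4 links.

4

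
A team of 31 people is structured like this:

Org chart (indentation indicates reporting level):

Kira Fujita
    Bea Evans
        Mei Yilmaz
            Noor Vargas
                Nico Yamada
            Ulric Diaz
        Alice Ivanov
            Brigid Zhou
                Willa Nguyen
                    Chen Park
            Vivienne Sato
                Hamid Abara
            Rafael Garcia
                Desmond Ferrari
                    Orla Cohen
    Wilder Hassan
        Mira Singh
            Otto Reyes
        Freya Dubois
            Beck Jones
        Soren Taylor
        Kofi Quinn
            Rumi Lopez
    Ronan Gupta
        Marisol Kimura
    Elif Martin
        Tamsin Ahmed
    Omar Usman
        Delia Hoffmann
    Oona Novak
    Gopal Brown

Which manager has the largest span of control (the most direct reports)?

Kira Fujita

Direct-report counts: Kira Fujita has 7; Omar Usman has 1; Elif Martin has 1; Ronan Gupta has 1; Wilder Hassan has 4; Kofi Quinn has 1; Freya Dubois has 1; Mira Singh has 1; Bea Evans has 2; Alice Ivanov has 3; Rafael Garcia has 1; Desmond Ferrari has 1; Vivienne Sato has 1; Brigid Zhou has 1; Willa Nguyen has 1; Mei Yilmaz has 2; Noor Vargas has 1. The largest is 7, held by Kira Fujita.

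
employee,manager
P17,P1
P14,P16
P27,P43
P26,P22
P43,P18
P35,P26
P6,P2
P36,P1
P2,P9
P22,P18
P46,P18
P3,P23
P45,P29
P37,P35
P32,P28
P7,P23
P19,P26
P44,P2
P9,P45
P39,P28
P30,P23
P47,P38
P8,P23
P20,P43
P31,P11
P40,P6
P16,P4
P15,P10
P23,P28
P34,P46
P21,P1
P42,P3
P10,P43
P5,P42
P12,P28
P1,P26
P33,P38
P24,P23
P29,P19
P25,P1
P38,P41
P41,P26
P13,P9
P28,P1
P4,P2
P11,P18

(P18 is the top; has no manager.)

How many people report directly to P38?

2

P38 directly manages P47, P33. That is 2 direct reports.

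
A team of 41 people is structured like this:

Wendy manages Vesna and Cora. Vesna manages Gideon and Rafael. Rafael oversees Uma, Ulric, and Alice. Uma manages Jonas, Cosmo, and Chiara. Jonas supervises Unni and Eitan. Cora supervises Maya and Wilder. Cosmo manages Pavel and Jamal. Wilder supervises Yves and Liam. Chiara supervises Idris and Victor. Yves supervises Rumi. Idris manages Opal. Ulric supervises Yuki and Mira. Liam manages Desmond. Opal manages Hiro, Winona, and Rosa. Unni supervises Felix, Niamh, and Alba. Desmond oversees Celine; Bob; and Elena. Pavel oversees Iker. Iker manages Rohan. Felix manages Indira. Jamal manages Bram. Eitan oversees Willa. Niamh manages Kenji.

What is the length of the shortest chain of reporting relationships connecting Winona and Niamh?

Winona is 4 levels below Uma, and Niamh is 3 levels below Uma (their lowest common manager). The shortest path runs up from Winona to Uma and back down to Niamh: 4 + 3 = 7 links.

7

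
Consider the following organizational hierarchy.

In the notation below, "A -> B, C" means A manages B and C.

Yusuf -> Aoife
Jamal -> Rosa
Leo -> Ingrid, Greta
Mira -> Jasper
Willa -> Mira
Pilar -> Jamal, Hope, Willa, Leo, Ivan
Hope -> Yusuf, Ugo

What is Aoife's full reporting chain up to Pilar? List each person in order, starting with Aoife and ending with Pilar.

Aoife -> Yusuf -> Hope -> Pilar

Aoife reports to Yusuf. Yusuf reports to Hope. Hope reports to Pilar. Pilar is at the top.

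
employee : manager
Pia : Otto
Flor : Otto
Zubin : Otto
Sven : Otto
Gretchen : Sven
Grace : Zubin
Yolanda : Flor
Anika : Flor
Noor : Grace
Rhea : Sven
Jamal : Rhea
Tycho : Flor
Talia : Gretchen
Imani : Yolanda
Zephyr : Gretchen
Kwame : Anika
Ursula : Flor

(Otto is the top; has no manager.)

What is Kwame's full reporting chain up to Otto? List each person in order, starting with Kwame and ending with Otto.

Kwame -> Anika -> Flor -> Otto

Kwame reports to Anika. Anika reports to Flor. Flor reports to Otto. Otto is at the top.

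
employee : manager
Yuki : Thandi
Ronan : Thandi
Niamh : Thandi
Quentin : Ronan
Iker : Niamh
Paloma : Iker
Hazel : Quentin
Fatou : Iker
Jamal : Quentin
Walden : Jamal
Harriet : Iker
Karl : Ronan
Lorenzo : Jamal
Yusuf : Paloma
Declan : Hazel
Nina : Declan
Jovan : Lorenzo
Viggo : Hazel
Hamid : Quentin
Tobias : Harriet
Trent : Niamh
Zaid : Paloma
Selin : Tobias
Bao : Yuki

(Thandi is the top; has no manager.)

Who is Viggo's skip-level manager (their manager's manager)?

Quentin

Viggo reports to Hazel, and Hazel reports to Quentin. So Viggo's skip-level manager is Quentin.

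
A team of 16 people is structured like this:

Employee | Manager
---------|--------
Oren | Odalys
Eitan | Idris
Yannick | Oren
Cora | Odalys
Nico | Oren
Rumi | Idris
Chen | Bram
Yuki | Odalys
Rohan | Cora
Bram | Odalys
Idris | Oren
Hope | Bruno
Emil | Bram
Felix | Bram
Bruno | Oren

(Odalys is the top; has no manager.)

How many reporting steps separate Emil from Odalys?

2

Chain from Emil up to Odalys: Emil → Bram → Odalys. That is 2 steps up, so Emil is 2 levels below Odalys.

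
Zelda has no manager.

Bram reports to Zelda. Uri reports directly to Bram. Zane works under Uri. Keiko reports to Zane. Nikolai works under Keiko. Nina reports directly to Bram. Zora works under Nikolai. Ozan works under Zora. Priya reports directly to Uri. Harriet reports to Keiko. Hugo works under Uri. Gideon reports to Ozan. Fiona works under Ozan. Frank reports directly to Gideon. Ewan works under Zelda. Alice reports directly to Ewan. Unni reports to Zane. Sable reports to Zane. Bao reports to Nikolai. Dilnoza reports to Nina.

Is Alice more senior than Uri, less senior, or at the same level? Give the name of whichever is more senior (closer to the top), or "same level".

same level

Both Alice and Uri are 2 levels below Zelda.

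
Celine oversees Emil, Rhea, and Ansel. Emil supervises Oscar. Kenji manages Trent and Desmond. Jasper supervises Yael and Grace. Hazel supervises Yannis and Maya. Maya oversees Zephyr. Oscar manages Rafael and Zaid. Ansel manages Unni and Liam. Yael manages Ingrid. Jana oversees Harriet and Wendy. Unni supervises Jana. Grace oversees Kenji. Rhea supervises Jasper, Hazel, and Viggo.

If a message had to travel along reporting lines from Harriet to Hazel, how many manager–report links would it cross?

Harriet is 4 levels below Celine, and Hazel is 2 levels below Celine (their lowest common manager). The shortest path runs up from Harriet to Celine and back down to Hazel: 4 + 2 = 6 links.

6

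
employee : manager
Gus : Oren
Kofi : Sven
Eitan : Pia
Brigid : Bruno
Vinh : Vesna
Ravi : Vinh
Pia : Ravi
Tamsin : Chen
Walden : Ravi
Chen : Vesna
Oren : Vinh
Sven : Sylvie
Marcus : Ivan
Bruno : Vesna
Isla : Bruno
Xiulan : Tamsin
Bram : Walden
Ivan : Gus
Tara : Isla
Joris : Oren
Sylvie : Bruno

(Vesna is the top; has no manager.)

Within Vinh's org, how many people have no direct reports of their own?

4

The people in Vinh's organization with no one reporting to them are Marcus, Joris, Eitan, Bram. That is 4.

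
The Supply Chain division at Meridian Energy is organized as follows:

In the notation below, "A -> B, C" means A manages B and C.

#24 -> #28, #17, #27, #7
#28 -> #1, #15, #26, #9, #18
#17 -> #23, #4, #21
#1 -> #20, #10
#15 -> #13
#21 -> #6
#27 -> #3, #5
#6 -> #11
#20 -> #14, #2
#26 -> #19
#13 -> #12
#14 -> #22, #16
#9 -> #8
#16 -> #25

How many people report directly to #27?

#27 directly manages #3, #5. That is 2 direct reports.

2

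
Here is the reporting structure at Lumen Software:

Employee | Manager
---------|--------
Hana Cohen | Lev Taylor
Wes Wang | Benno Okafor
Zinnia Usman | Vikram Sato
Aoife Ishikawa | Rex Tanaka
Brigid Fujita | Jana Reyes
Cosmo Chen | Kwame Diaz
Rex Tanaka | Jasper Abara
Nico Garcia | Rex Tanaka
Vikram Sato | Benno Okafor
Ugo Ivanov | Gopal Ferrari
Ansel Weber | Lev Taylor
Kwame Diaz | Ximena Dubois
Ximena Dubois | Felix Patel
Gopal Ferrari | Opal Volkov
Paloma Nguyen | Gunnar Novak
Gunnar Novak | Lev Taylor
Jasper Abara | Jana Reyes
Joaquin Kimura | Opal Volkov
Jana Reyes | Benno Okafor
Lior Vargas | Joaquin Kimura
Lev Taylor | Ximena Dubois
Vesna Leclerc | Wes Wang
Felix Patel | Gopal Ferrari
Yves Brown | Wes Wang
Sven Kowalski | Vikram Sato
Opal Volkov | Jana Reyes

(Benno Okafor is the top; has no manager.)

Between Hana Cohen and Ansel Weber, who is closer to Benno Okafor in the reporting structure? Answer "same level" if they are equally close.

Both Hana Cohen and Ansel Weber are 7 levels below Benno Okafor.

same level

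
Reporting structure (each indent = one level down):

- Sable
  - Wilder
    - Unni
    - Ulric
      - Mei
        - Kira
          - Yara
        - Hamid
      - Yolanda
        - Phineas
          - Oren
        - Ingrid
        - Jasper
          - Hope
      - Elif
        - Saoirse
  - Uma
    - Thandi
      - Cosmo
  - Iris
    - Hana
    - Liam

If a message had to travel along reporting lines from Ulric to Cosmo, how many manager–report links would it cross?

Ulric is 2 levels below Sable, and Cosmo is 3 levels below Sable (their lowest common manager). The shortest path runs up from Ulric to Sable and back down to Cosmo: 2 + 3 = 5 links.

5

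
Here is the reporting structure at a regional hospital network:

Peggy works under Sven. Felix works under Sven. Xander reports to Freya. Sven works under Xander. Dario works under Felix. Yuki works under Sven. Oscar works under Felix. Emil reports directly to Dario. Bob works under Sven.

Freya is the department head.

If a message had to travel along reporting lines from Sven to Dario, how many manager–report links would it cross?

Dario is in Sven's organization: the chain from Dario up to Sven is Dario → Felix → Sven, which is 2 links.

2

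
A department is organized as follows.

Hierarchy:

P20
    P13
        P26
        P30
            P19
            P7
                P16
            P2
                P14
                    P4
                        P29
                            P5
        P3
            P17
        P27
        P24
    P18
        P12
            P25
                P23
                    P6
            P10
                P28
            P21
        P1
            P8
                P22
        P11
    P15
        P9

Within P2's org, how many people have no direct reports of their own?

The only person in P2's organization with no one reporting to them is P5. That is 1.

1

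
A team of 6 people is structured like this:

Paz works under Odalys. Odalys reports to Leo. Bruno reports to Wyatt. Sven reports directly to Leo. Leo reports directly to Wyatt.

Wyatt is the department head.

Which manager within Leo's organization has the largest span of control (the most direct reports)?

Direct-report counts within Leo's organization: Leo has 2; Odalys has 1. The largest is 2, held by Leo.

Leo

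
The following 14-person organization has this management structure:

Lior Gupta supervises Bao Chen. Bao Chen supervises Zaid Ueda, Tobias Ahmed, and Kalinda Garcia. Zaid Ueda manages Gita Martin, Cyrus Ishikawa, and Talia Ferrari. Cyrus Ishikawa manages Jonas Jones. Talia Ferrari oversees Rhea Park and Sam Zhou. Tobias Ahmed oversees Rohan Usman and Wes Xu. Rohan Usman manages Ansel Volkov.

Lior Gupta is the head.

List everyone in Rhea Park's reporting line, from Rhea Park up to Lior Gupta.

Rhea Park -> Talia Ferrari -> Zaid Ueda -> Bao Chen -> Lior Gupta

Rhea Park reports to Talia Ferrari. Talia Ferrari reports to Zaid Ueda. Zaid Ueda reports to Bao Chen. Bao Chen reports to Lior Gupta. Lior Gupta is at the top.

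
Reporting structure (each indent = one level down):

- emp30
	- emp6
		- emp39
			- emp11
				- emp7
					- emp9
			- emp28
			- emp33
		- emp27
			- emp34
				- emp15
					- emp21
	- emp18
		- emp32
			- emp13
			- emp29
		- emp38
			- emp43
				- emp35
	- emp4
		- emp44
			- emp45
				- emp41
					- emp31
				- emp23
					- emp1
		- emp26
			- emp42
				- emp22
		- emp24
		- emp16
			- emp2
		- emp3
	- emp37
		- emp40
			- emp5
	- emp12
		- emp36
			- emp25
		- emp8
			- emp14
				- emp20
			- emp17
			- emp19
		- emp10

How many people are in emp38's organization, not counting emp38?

emp38 directly manages emp43. Under emp43: emp35 (1). That's 2 in total.

2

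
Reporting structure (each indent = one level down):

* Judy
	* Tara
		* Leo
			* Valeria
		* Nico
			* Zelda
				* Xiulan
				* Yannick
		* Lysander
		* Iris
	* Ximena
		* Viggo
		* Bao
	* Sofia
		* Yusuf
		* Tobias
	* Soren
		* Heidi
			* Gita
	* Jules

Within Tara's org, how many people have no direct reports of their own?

5

The people in Tara's organization with no one reporting to them are Iris, Lysander, Yannick, Xiulan, Valeria. That is 5.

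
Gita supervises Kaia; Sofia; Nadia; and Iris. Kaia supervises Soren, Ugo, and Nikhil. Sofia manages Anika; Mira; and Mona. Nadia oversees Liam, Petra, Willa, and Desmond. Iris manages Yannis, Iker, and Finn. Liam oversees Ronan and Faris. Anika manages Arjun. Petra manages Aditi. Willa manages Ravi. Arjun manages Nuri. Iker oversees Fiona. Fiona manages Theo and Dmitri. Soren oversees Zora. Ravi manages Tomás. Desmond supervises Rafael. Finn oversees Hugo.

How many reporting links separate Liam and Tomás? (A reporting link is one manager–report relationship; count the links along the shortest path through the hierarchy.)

4

Liam is 1 level below Nadia, and Tomás is 3 levels below Nadia (their lowest common manager). The shortest path runs up from Liam to Nadia and back down to Tomás: 1 + 3 = 4 links.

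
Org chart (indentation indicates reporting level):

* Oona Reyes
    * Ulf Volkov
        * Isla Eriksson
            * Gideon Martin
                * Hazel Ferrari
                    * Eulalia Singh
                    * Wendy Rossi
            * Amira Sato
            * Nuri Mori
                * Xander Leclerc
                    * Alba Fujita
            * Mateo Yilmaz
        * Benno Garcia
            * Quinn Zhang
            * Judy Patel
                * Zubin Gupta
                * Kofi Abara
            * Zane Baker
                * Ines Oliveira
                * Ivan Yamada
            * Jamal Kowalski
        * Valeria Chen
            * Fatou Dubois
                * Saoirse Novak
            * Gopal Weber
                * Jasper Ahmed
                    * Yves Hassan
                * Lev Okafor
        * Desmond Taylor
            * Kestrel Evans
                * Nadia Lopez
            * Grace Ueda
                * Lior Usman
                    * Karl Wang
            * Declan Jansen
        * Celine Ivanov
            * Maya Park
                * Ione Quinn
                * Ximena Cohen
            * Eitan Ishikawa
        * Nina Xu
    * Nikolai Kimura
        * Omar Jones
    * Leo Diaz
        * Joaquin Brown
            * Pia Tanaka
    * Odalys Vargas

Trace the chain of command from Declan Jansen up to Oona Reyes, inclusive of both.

Declan Jansen reports to Desmond Taylor. Desmond Taylor reports to Ulf Volkov. Ulf Volkov reports to Oona Reyes. Oona Reyes is at the top.

Declan Jansen -> Desmond Taylor -> Ulf Volkov -> Oona Reyes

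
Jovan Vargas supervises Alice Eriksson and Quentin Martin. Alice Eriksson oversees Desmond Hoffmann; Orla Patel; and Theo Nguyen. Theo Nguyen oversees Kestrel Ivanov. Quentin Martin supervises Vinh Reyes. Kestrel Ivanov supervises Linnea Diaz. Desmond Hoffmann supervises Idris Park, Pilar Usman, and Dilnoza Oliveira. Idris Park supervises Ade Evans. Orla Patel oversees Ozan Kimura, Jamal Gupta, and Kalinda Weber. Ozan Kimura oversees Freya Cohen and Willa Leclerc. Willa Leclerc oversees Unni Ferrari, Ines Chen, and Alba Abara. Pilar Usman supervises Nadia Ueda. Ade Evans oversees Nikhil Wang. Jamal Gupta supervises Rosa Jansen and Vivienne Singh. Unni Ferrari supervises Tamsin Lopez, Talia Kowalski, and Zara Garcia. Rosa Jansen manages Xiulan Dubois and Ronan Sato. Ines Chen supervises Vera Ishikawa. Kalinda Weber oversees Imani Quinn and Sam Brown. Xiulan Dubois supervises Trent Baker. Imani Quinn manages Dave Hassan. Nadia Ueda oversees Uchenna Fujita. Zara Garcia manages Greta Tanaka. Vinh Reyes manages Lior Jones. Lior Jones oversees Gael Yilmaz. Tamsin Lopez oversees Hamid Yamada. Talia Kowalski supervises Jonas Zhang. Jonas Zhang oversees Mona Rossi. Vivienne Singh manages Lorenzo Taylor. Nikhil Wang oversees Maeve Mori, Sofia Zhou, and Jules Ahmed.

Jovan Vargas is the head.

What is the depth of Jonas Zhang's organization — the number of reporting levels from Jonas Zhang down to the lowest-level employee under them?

1

The longest chain under Jonas Zhang runs Jonas Zhang → Mona Rossi, which is 1 level below Jonas Zhang.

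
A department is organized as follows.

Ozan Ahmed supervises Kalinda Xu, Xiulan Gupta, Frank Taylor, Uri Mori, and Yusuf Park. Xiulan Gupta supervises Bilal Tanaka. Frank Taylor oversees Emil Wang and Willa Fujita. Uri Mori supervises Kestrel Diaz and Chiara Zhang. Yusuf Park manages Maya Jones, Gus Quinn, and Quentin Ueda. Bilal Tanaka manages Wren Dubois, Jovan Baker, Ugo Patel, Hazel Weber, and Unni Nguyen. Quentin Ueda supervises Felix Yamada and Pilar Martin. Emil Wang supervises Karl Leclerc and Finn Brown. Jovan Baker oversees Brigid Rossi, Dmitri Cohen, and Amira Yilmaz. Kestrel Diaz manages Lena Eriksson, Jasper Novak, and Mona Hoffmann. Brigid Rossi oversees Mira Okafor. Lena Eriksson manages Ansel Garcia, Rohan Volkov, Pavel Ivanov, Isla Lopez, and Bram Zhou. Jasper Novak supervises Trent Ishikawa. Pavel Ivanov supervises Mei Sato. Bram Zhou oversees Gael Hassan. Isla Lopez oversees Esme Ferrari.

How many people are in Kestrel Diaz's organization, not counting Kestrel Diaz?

Kestrel Diaz directly manages Lena Eriksson, Jasper Novak, Mona Hoffmann. Under Lena Eriksson: Ansel Garcia, Isla Lopez, Esme Ferrari, Rohan Volkov, Bram Zhou, Gael Hassan, Pavel Ivanov, Mei Sato (8). Under Jasper Novak: Trent Ishikawa (1). Mona Hoffmann has no reports. So Kestrel Diaz's organization is 3 direct reports plus everyone under them: 9 + 2 + 1 = 12.

12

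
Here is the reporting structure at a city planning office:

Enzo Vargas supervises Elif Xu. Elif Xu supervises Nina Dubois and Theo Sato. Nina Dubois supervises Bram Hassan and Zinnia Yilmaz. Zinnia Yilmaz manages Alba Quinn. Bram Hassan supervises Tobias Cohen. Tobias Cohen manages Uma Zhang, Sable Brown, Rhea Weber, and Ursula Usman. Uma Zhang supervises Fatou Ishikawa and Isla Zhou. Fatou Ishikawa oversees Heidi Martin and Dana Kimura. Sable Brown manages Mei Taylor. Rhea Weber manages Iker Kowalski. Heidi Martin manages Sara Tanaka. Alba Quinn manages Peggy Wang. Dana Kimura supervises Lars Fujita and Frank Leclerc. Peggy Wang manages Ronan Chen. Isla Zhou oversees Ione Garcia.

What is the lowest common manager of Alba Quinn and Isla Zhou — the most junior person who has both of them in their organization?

Alba Quinn's chain of managers is Zinnia Yilmaz, Nina Dubois, Elif Xu, Enzo Vargas. Isla Zhou's chain of managers is Uma Zhang, Tobias Cohen, Bram Hassan, Nina Dubois, Elif Xu, Enzo Vargas. The first manager that appears in both chains is Nina Dubois.

Nina Dubois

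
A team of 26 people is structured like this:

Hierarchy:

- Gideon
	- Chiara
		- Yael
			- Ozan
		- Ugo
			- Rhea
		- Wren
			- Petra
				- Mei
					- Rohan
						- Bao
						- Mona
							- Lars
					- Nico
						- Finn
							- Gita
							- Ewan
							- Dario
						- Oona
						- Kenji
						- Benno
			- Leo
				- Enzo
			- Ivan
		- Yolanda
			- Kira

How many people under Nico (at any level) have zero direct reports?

The people in Nico's organization with no one reporting to them are Benno, Kenji, Oona, Dario, Ewan, Gita. That is 6.

6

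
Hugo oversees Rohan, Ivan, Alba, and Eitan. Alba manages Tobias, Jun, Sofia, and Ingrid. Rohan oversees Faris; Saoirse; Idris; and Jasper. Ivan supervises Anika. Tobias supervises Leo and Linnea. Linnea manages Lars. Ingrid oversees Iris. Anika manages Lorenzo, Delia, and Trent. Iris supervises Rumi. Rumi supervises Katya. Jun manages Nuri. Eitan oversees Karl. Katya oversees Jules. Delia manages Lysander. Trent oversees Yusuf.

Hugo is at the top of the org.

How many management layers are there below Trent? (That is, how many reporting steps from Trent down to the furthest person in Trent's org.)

The longest chain under Trent runs Trent → Yusuf, which is 1 level below Trent.

1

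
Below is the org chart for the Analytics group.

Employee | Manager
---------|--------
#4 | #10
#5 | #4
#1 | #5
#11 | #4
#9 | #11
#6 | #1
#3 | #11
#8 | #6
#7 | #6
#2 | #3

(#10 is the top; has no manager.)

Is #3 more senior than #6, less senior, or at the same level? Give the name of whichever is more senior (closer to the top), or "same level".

#3 is 3 levels below #10; #6 is 4. #3 is higher.

#3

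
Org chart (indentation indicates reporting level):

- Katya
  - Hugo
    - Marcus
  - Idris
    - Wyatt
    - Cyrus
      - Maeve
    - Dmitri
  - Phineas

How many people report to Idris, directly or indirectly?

Idris directly manages Wyatt, Cyrus, Dmitri. Wyatt has no reports. Under Cyrus: Maeve (1). Dmitri has no reports. So Idris's organization is 3 direct reports plus everyone under them: 1 + 2 + 1 = 4.

4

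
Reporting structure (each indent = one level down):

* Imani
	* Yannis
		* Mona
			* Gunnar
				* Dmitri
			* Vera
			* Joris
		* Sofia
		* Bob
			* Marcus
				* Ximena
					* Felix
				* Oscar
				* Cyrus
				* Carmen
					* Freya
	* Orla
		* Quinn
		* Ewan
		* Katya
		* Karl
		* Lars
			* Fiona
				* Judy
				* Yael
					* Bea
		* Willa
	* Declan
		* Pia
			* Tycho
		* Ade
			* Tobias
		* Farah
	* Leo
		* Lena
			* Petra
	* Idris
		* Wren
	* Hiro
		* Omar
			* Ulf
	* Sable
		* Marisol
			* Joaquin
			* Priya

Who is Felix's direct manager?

Ximena

Felix reports directly to Ximena.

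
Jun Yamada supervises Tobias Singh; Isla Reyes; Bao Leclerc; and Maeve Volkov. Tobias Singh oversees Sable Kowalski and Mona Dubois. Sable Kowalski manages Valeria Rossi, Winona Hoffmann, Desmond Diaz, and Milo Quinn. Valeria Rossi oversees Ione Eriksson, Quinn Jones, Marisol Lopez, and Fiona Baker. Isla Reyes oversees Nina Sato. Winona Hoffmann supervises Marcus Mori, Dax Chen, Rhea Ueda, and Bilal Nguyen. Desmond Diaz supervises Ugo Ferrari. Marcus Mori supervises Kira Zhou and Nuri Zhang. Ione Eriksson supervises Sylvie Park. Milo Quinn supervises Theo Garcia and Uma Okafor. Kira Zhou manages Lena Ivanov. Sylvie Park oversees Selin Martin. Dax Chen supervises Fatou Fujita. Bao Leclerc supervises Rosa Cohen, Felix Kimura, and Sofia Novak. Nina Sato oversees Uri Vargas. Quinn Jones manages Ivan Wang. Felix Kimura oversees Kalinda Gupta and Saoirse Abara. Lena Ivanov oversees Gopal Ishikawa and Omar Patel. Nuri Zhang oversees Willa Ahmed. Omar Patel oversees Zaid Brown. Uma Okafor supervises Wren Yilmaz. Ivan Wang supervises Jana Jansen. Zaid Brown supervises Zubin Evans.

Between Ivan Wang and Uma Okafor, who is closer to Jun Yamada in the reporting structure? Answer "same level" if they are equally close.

Uma Okafor

Ivan Wang is 5 levels below Jun Yamada; Uma Okafor is 4. Uma Okafor is higher.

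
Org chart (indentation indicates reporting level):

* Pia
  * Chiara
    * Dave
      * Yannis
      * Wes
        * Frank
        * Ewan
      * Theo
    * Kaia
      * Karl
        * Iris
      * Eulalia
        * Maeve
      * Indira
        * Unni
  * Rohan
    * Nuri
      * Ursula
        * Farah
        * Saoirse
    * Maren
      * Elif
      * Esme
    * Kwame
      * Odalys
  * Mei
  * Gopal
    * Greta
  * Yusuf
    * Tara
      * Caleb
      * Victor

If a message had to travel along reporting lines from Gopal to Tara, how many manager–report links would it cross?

3

Gopal is 1 level below Pia, and Tara is 2 levels below Pia (their lowest common manager). The shortest path runs up from Gopal to Pia and back down to Tara: 1 + 2 = 3 links.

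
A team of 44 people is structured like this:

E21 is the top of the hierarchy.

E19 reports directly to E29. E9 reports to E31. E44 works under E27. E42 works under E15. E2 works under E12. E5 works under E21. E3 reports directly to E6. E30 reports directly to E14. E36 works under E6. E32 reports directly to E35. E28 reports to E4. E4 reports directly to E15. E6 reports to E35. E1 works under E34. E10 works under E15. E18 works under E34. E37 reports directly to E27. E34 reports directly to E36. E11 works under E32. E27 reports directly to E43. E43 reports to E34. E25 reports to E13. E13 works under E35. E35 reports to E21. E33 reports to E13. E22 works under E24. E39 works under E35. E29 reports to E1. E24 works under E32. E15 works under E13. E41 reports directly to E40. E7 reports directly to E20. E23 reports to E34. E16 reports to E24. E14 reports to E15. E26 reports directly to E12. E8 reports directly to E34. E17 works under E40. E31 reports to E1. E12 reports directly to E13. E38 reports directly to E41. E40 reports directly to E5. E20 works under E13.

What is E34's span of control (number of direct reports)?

5

E34 directly manages E43, E1, E8, E18, E23. That is 5 direct reports.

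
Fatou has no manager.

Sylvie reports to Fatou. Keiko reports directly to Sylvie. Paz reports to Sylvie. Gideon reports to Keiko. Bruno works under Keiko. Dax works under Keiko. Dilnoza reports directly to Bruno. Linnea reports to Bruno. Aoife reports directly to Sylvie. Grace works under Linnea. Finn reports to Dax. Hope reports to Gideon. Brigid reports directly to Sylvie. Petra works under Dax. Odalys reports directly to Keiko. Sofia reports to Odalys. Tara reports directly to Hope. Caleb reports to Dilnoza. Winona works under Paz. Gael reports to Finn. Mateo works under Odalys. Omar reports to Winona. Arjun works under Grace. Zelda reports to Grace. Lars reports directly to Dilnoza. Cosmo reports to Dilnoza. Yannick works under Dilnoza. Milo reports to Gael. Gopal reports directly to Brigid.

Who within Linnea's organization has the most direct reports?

Direct-report counts within Linnea's organization: Linnea has 1; Grace has 2. The largest is 2, held by Grace.

Grace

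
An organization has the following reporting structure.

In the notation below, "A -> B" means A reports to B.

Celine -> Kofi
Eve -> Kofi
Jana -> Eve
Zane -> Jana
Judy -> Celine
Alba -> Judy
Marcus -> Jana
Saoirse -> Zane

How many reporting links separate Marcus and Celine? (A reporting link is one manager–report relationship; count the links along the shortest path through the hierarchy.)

4

Marcus is 3 levels below Kofi, and Celine is 1 level below Kofi (their lowest common manager). The shortest path runs up from Marcus to Kofi and back down to Celine: 3 + 1 = 4 links.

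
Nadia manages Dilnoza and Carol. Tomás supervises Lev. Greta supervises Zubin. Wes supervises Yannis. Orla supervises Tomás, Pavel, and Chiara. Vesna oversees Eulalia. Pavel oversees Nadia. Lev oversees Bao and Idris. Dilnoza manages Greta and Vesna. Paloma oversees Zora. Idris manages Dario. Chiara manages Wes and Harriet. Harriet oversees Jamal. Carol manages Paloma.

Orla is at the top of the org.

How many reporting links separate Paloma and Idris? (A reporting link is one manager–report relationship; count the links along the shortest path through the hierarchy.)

7

Paloma is 4 levels below Orla, and Idris is 3 levels below Orla (their lowest common manager). The shortest path runs up from Paloma to Orla and back down to Idris: 4 + 3 = 7 links.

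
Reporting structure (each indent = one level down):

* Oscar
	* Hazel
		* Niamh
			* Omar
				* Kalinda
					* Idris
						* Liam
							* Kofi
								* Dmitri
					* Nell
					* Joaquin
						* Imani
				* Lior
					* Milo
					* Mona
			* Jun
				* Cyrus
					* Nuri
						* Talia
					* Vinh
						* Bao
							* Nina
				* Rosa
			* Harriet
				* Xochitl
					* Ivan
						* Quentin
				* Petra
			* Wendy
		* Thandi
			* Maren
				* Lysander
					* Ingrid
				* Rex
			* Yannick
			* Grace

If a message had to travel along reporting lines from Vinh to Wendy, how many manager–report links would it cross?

Vinh is 3 levels below Niamh, and Wendy is 1 level below Niamh (their lowest common manager). The shortest path runs up from Vinh to Niamh and back down to Wendy: 3 + 1 = 4 links.

4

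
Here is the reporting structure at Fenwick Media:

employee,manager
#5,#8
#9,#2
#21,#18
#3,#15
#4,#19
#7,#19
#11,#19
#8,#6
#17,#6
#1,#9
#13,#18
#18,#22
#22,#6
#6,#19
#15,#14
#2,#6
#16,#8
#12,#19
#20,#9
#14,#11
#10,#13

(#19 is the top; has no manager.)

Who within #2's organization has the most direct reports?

Direct-report counts within #2's organization: #2 has 1; #9 has 2. The largest is 2, held by #9.

#9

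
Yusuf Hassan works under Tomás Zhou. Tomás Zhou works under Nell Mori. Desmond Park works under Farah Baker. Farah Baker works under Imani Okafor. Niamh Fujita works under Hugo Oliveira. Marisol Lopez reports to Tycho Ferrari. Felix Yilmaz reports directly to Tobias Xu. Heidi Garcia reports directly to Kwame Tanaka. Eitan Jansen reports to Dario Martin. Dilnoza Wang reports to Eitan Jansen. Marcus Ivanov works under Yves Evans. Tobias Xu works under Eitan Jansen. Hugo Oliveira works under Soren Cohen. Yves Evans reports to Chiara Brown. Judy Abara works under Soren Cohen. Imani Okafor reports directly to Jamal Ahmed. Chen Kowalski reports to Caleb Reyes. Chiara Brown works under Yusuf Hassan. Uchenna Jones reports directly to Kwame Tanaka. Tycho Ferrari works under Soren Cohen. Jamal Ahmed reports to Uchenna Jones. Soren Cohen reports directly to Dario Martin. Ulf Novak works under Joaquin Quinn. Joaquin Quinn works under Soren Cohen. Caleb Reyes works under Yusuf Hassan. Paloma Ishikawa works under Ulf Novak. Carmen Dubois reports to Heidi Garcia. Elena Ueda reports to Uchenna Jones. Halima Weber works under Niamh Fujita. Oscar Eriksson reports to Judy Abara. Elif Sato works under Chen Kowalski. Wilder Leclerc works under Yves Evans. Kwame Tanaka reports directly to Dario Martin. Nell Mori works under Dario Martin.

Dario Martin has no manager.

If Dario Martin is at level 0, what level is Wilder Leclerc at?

Chain from Wilder Leclerc up to Dario Martin: Wilder Leclerc → Yves Evans → Chiara Brown → Yusuf Hassan → Tomás Zhou → Nell Mori → Dario Martin. That is 6 steps up, so Wilder Leclerc is 6 levels below Dario Martin.

6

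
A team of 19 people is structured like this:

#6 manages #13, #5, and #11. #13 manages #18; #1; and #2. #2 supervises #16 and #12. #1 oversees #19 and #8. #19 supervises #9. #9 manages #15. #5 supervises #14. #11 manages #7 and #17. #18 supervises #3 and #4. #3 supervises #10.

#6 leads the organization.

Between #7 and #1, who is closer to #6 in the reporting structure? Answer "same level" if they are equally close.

Both #7 and #1 are 2 levels below #6.

same level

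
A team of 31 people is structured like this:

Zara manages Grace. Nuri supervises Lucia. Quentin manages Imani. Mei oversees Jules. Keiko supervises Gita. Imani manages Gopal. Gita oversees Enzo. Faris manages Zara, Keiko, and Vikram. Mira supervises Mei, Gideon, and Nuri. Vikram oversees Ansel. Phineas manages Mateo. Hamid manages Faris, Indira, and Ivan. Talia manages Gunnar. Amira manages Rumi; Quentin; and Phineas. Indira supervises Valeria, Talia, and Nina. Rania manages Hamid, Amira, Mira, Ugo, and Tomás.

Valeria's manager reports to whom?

Valeria reports to Indira, and Indira reports to Hamid. So Valeria's skip-level manager is Hamid.

Hamid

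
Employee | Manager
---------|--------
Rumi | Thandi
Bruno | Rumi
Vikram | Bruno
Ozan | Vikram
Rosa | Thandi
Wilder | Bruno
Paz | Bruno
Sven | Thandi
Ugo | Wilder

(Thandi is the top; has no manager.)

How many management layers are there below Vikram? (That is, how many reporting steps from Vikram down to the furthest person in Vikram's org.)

1

The longest chain under Vikram runs Vikram → Ozan, which is 1 level below Vikram.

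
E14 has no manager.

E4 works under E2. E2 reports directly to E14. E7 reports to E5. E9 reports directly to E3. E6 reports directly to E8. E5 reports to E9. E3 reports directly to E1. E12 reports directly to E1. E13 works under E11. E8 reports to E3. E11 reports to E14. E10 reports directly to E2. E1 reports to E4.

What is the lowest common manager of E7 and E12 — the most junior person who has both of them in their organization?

E7's chain of managers is E5, E9, E3, E1, E4, E2, E14. E12's chain of managers is E1, E4, E2, E14. The first manager that appears in both chains is E1.

E1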